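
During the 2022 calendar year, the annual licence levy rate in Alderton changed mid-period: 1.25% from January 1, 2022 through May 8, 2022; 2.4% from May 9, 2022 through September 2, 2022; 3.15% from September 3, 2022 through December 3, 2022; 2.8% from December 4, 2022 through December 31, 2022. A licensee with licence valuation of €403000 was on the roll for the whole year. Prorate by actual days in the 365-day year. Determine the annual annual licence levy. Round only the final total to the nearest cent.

€8932.25

January 1 – May 8, 2022: 128 days at 1.25% → €403000 × 1.25% × 128/365 = €1766.5753
May 9 – September 2, 2022: 117 days at 2.4% → €403000 × 2.4% × 117/365 = €3100.3397
September 3 – December 3, 2022: 92 days at 3.15% → €403000 × 3.15% × 92/365 = €3199.7096
December 4 – December 31, 2022: 28 days at 2.8% → €403000 × 2.8% × 28/365 = €865.6219
Total = €8932.2466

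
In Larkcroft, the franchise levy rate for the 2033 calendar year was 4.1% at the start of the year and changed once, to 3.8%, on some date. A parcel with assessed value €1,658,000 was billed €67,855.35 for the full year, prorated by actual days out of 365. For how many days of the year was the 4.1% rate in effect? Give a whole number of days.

Let d = days at the first rate; then 365 − d days at the second rate.
€1,658,000 × [4.1%·d + 3.8%·(365−d)] / 365 = €67,855.35
Solving gives d = 356, so the new rate took effect on 23 Dec 2033.

356 days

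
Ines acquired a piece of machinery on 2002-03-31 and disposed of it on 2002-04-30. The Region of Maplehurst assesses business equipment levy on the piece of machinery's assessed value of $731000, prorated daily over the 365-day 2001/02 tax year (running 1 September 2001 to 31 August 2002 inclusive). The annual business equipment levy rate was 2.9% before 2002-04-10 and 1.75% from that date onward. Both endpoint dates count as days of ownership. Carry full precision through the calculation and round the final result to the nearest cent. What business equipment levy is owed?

$1316.80

2002-03-31 to 2002-04-09: 10 days at 2.9% → $731000 × 2.9% × 10/365 = $580.7945
2002-04-10 to 2002-04-30: 21 days at 1.75% → $731000 × 1.75% × 21/365 = $736.0068
Total = $1316.8014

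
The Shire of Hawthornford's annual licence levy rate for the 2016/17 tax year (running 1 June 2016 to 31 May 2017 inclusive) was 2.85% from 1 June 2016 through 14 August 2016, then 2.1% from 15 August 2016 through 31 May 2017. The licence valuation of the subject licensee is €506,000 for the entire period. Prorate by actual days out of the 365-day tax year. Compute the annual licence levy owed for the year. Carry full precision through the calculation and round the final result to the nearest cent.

1 June – 14 August 2016: 75 days at 2.85% → €506,000 × 2.85% × 75/365 = €2,963.2192
15 August 2016 – 31 May 2017: 290 days at 2.1% → €506,000 × 2.1% × 290/365 = €8,442.5753
Total = €11,405.7945

€11,405.79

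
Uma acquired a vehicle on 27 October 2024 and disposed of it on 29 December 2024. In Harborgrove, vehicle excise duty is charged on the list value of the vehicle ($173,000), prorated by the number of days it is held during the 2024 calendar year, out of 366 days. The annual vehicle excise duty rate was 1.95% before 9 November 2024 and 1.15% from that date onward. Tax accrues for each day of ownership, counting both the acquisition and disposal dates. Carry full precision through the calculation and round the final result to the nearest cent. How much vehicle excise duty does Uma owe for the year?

27 October – 8 November 2024: 13 days at 1.95% → $173,000 × 1.95% × 13/366 = $119.8238
9 November – 29 December 2024: 51 days at 1.15% → $173,000 × 1.15% × 51/366 = $277.2254
Total = $397.0492

$397.05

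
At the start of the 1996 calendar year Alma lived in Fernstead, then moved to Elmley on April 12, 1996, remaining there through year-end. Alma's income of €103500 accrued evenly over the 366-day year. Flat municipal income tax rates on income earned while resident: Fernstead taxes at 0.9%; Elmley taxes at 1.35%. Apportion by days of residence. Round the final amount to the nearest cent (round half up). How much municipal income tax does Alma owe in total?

Fernstead, January 1 – April 11, 1996: 102 days → €103500 × 0.9% × 102/366 = €259.5984
Elmley, April 12 – December 31, 1996: 264 days → €103500 × 1.35% × 264/366 = €1007.8525
Total = €1267.4508

€1267.45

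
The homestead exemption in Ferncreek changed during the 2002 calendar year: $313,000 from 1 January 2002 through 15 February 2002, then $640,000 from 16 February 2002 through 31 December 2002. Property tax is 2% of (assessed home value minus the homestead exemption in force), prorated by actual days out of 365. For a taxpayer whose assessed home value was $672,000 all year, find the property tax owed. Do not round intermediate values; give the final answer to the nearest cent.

1 January – 15 February 2002: 46 days, exemption $313,000 → ($672,000 − $313,000) × 2% × 46/365 = $904.8767
16 February – 31 December 2002: 319 days, exemption $640,000 → ($672,000 − $640,000) × 2% × 319/365 = $559.3425
Total = $1,464.2192

$1,464.22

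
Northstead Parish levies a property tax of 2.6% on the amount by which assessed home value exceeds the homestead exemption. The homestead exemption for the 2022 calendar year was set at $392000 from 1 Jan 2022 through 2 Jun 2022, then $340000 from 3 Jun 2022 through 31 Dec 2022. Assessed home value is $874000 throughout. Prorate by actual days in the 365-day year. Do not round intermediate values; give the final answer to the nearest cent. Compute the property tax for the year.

1 Jan – 2 Jun 2022: 153 days, exemption $392000 → ($874000 − $392000) × 2.6% × 153/365 = $5253.1397
3 Jun – 31 Dec 2022: 212 days, exemption $340000 → ($874000 − $340000) × 2.6% × 212/365 = $8064.1315
Total = $13317.2712

$13317.27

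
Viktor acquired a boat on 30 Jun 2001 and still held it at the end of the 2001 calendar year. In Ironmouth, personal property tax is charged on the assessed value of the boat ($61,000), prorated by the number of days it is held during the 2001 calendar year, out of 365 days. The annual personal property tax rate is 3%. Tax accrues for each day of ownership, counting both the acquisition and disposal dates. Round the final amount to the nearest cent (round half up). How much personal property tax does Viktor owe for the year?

Days held (30 Jun – 31 Dec 2001): 185 out of 365
Tax = $61,000 × 3% × 185/365 = $927.5342

$927.53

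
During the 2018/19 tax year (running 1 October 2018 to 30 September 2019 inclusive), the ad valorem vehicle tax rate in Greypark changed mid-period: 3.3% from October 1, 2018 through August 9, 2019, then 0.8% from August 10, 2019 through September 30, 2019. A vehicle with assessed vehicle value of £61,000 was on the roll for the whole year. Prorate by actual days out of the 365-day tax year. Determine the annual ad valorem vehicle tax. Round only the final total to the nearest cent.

£1,795.74

October 1, 2018 – August 9, 2019: 313 days at 3.3% → £61,000 × 3.3% × 313/365 = £1,726.2164
August 10 – September 30, 2019: 52 days at 0.8% → £61,000 × 0.8% × 52/365 = £69.5233
Total = £1,795.7397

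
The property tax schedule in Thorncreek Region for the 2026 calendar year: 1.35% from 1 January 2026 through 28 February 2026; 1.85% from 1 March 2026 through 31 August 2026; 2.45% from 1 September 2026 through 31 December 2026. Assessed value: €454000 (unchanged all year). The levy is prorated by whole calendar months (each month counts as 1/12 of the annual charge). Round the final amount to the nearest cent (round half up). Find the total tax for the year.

1 January – 28 February 2026: 2 months at 1.35% → €454000 × 1.35% × 2/12 = €1021.5000
1 March – 31 August 2026: 6 months at 1.85% → €454000 × 1.85% × 6/12 = €4199.5000
1 September – 31 December 2026: 4 months at 2.45% → €454000 × 2.45% × 4/12 = €3707.6667
Total = €8928.6667

€8928.67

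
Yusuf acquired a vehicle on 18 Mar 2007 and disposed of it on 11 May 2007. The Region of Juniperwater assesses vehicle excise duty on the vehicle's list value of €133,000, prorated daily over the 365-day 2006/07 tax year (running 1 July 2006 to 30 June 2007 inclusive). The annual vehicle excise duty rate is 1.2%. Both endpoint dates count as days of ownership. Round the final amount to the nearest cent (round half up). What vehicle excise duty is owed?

Days held (18 Mar – 11 May 2007): 55 out of 365
Tax = €133,000 × 1.2% × 55/365 = €240.4932

€240.49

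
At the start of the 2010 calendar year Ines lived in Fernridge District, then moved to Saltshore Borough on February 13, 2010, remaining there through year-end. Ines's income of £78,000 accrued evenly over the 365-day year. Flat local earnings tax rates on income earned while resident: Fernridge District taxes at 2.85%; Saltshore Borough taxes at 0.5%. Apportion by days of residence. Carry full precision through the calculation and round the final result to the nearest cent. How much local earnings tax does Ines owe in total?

Fernridge District, January 1 – February 12, 2010: 43 days → £78,000 × 2.85% × 43/365 = £261.8877
Saltshore Borough, February 13 – December 31, 2010: 322 days → £78,000 × 0.5% × 322/365 = £344.0548
Total = £605.9425

£605.94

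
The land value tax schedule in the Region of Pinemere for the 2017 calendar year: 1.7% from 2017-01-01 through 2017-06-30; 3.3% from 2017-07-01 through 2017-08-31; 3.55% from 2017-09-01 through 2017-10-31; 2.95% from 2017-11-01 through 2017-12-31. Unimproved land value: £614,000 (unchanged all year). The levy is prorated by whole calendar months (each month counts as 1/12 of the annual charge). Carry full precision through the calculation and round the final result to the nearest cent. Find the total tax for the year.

£15,247.67

2017-01-01 to 2017-06-30: 6 months at 1.7% → £614,000 × 1.7% × 6/12 = £5,219.0000
2017-07-01 to 2017-08-31: 2 months at 3.3% → £614,000 × 3.3% × 2/12 = £3,377.0000
2017-09-01 to 2017-10-31: 2 months at 3.55% → £614,000 × 3.55% × 2/12 = £3,632.8333
2017-11-01 to 2017-12-31: 2 months at 2.95% → £614,000 × 2.95% × 2/12 = £3,018.8333
Total = £15,247.6667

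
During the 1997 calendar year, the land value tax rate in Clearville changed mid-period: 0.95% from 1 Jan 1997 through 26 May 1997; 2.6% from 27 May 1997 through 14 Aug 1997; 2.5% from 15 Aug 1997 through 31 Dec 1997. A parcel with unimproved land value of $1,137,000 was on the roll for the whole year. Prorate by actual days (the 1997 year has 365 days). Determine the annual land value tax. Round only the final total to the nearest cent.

1 Jan – 26 May 1997: 146 days at 0.95% → $1,137,000 × 0.95% × 146/365 = $4,320.6000
27 May – 14 Aug 1997: 80 days at 2.6% → $1,137,000 × 2.6% × 80/365 = $6,479.3425
15 Aug – 31 Dec 1997: 139 days at 2.5% → $1,137,000 × 2.5% × 139/365 = $10,824.8630
Total = $21,624.8055

$21,624.81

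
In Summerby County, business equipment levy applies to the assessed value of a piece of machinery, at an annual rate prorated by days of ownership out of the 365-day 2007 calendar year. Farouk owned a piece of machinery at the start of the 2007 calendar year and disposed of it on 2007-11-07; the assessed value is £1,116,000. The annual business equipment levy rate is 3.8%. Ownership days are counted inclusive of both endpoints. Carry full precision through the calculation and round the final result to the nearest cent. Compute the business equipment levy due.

£36,133.94

Days held (2007-01-01 to 2007-11-07): 311 out of 365
Tax = £1,116,000 × 3.8% × 311/365 = £36,133.9397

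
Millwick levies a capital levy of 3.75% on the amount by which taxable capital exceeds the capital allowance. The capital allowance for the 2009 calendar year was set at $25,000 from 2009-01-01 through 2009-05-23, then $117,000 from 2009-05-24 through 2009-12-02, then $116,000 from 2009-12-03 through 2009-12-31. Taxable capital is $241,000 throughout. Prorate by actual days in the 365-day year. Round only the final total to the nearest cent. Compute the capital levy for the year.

$6,004.62

2009-01-01 to 2009-05-23: 143 days, exemption $25,000 → ($241,000 − $25,000) × 3.75% × 143/365 = $3,173.4247
2009-05-24 to 2009-12-02: 193 days, exemption $117,000 → ($241,000 − $117,000) × 3.75% × 193/365 = $2,458.7671
2009-12-03 to 2009-12-31: 29 days, exemption $116,000 → ($241,000 − $116,000) × 3.75% × 29/365 = $372.4315
Total = $6,004.6233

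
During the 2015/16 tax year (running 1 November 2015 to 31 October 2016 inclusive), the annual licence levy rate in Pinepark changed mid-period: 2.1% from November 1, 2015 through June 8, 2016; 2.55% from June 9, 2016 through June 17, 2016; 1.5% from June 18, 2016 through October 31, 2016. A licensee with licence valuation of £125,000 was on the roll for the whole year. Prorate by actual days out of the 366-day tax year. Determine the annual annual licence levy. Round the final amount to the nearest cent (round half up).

November 1, 2015 – June 8, 2016: 221 days at 2.1% → £125,000 × 2.1% × 221/366 = £1,585.0410
June 9 – June 17, 2016: 9 days at 2.55% → £125,000 × 2.55% × 9/366 = £78.3811
June 18 – October 31, 2016: 136 days at 1.5% → £125,000 × 1.5% × 136/366 = £696.7213
Total = £2,360.1434

£2,360.14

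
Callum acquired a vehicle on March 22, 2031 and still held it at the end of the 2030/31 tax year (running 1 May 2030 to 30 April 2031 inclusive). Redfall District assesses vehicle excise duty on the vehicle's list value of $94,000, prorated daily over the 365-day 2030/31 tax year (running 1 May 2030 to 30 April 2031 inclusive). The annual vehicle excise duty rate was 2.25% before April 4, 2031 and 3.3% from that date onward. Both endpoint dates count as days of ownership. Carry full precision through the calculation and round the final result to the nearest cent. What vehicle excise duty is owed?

$304.79

March 22 – April 3, 2031: 13 days at 2.25% → $94,000 × 2.25% × 13/365 = $75.3288
April 4 – April 30, 2031: 27 days at 3.3% → $94,000 × 3.3% × 27/365 = $229.4630
Total = $304.7918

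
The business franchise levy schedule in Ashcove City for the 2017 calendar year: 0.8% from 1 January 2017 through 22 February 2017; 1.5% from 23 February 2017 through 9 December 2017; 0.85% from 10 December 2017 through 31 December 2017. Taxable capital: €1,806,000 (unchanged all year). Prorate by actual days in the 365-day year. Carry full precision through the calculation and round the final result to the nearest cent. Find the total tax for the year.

1 January – 22 February 2017: 53 days at 0.8% → €1,806,000 × 0.8% × 53/365 = €2,097.9288
23 February – 9 December 2017: 290 days at 1.5% → €1,806,000 × 1.5% × 290/365 = €21,523.5616
10 December – 31 December 2017: 22 days at 0.85% → €1,806,000 × 0.85% × 22/365 = €925.2658
Total = €24,546.7562

€24,546.76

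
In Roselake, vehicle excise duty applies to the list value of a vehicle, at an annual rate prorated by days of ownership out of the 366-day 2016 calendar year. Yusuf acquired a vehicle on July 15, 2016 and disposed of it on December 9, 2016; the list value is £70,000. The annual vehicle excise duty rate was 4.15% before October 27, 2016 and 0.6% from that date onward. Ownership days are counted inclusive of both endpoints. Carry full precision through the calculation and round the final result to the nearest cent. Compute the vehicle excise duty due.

July 15 – October 26, 2016: 104 days at 4.15% → £70,000 × 4.15% × 104/366 = £825.4645
October 27 – December 9, 2016: 44 days at 0.6% → £70,000 × 0.6% × 44/366 = £50.4918
Total = £875.9563

£875.96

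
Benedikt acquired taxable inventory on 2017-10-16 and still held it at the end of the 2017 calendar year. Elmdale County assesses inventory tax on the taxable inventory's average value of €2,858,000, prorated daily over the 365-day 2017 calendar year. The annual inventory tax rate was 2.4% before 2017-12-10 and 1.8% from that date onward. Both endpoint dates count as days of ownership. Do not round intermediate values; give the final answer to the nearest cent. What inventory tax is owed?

2017-10-16 to 2017-12-09: 55 days at 2.4% → €2,858,000 × 2.4% × 55/365 = €10,335.7808
2017-12-10 to 2017-12-31: 22 days at 1.8% → €2,858,000 × 1.8% × 22/365 = €3,100.7342
Total = €13,436.5151

€13,436.52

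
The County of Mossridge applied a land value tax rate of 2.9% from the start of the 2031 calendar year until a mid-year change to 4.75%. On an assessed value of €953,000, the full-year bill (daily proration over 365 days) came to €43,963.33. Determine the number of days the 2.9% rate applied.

27 days

Let d = days at the first rate; then 365 − d days at the second rate.
€953,000 × [2.9%·d + 4.75%·(365−d)] / 365 = €43,963.33
Solving gives d = 27, so the new rate took effect on 28 January 2031.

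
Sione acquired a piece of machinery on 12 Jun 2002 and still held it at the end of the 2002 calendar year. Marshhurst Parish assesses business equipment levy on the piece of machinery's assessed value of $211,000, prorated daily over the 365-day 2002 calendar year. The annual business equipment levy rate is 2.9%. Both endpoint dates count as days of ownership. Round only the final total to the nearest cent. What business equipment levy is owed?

Days held (12 Jun – 31 Dec 2002): 203 out of 365
Tax = $211,000 × 2.9% × 203/365 = $3,403.1699

$3,403.17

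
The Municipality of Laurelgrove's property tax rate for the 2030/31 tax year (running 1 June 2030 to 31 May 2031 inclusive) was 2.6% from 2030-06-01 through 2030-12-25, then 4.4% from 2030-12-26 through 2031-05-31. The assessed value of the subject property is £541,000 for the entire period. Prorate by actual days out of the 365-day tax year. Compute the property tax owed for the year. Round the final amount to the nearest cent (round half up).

2030-06-01 to 2030-12-25: 208 days at 2.6% → £541,000 × 2.6% × 208/365 = £8,015.6932
2030-12-26 to 2031-05-31: 157 days at 4.4% → £541,000 × 4.4% × 157/365 = £10,238.9808
Total = £18,254.6740

£18,254.67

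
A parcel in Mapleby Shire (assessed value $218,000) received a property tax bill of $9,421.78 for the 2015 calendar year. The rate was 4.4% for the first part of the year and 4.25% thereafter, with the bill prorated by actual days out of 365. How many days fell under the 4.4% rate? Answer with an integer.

Let d = days at the first rate; then 365 − d days at the second rate.
$218,000 × [4.4%·d + 4.25%·(365−d)] / 365 = $9,421.78
Solving gives d = 175, so the new rate took effect on 25 Jun 2015.

175 days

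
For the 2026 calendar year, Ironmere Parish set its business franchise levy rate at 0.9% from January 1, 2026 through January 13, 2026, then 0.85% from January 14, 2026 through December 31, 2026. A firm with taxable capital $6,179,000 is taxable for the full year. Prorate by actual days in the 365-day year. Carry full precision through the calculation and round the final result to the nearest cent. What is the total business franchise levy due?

$52,631.54

January 1 – January 13, 2026: 13 days at 0.9% → $6,179,000 × 0.9% × 13/365 = $1,980.6658
January 14 – December 31, 2026: 352 days at 0.85% → $6,179,000 × 0.85% × 352/365 = $50,650.8712
Total = $52,631.5370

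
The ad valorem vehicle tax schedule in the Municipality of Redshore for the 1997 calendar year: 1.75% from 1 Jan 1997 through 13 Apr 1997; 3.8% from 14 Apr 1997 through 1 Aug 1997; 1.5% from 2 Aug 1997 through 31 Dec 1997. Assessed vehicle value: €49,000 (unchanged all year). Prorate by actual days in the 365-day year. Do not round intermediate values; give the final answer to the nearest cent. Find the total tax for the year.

€1,109.21

1 Jan – 13 Apr 1997: 103 days at 1.75% → €49,000 × 1.75% × 103/365 = €241.9795
14 Apr – 1 Aug 1997: 110 days at 3.8% → €49,000 × 3.8% × 110/365 = €561.1507
2 Aug – 31 Dec 1997: 152 days at 1.5% → €49,000 × 1.5% × 152/365 = €306.0822
Total = €1,109.2123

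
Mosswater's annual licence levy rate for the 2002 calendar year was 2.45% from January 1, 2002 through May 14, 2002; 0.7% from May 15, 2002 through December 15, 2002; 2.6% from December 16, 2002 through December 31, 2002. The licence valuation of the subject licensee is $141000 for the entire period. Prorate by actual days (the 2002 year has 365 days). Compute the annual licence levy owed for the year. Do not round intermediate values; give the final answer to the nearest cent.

$2010.31

January 1 – May 14, 2002: 134 days at 2.45% → $141000 × 2.45% × 134/365 = $1268.2274
May 15 – December 15, 2002: 215 days at 0.7% → $141000 × 0.7% × 215/365 = $581.3836
December 16 – December 31, 2002: 16 days at 2.6% → $141000 × 2.6% × 16/365 = $160.7014
Total = $2010.3123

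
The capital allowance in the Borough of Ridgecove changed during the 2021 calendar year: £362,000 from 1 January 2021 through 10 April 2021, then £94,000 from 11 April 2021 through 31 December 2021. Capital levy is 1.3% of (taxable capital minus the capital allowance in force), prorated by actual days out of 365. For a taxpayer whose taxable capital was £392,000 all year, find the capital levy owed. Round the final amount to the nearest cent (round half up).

£2,919.48

1 January – 10 April 2021: 100 days, exemption £362,000 → (£392,000 − £362,000) × 1.3% × 100/365 = £106.8493
11 April – 31 December 2021: 265 days, exemption £94,000 → (£392,000 − £94,000) × 1.3% × 265/365 = £2,812.6301
Total = £2,919.4795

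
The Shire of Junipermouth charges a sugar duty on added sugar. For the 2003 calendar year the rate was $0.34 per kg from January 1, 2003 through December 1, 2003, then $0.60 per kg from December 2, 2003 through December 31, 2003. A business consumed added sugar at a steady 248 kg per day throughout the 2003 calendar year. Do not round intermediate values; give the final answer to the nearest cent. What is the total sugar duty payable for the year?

January 1 – December 1, 2003: 335 days × 248 kg/day = 83,080 kg at $0.34/kg → $28247.20
December 2 – December 31, 2003: 30 days × 248 kg/day = 7,440 kg at $0.60/kg → $4464.00

$32711.20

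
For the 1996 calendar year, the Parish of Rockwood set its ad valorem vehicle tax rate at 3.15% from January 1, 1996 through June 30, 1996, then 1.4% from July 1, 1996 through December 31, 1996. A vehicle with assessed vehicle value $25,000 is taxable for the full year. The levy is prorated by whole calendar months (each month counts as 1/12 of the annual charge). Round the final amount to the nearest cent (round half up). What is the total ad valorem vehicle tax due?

$568.75

January 1 – June 30, 1996: 6 months at 3.15% → $25,000 × 3.15% × 6/12 = $393.7500
July 1 – December 31, 1996: 6 months at 1.4% → $25,000 × 1.4% × 6/12 = $175.0000
Total = $568.7500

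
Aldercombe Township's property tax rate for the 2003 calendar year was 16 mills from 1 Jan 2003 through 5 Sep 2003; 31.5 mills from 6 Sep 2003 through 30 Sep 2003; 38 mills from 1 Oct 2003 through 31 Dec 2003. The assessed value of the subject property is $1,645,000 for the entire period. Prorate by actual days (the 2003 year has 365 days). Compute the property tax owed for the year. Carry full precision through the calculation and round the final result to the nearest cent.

$37,188.27

1 Jan – 5 Sep 2003: 248 days at 16 mills → $1,645,000 × 1.6% × 248/365 = $17,883.1781
6 Sep – 30 Sep 2003: 25 days at 31.5 mills → $1,645,000 × 3.15% × 25/365 = $3,549.1438
1 Oct – 31 Dec 2003: 92 days at 38 mills → $1,645,000 × 3.8% × 92/365 = $15,755.9452
Total = $37,188.2671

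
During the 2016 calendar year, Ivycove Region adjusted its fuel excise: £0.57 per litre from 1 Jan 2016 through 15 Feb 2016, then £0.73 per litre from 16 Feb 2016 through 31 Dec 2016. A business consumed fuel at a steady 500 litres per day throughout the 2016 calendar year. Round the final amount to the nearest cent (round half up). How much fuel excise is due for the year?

1 Jan – 15 Feb 2016: 46 days × 500 litres/day = 23,000 litres at £0.57/litre → £13,110.00
16 Feb – 31 Dec 2016: 320 days × 500 litres/day = 160,000 litres at £0.73/litre → £116,800.00

£129,910.00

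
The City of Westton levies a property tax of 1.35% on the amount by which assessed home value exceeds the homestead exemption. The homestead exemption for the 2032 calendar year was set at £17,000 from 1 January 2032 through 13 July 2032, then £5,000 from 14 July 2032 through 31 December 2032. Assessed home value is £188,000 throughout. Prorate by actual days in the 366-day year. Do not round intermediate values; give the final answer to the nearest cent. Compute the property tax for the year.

£2,384.19

1 January – 13 July 2032: 195 days, exemption £17,000 → (£188,000 − £17,000) × 1.35% × 195/366 = £1,229.9385
14 July – 31 December 2032: 171 days, exemption £5,000 → (£188,000 − £5,000) × 1.35% × 171/366 = £1,154.2500
Total = £2,384.1885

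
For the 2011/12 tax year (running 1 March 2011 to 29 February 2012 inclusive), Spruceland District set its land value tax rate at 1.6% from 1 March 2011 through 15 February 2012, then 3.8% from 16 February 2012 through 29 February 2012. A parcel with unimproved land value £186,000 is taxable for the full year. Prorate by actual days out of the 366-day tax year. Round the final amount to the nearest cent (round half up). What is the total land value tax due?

£3,132.52

1 March 2011 – 15 February 2012: 352 days at 1.6% → £186,000 × 1.6% × 352/366 = £2,862.1639
16 February – 29 February 2012: 14 days at 3.8% → £186,000 × 3.8% × 14/366 = £270.3607
Total = £3,132.5246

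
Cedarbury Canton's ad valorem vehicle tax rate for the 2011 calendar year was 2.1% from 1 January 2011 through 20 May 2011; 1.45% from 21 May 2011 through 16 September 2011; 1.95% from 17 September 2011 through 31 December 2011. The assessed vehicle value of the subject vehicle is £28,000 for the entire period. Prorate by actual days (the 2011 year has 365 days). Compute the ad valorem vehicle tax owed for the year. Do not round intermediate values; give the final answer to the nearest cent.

1 January – 20 May 2011: 140 days at 2.1% → £28,000 × 2.1% × 140/365 = £225.5342
21 May – 16 September 2011: 119 days at 1.45% → £28,000 × 1.45% × 119/365 = £132.3671
17 September – 31 December 2011: 106 days at 1.95% → £28,000 × 1.95% × 106/365 = £158.5644
Total = £516.4658

£516.47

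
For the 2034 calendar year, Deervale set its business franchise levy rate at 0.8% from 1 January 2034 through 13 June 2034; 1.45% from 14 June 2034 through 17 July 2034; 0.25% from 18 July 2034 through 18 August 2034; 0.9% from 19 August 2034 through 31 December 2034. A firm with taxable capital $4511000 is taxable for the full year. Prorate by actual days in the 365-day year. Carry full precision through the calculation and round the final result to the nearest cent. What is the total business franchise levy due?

1 January – 13 June 2034: 164 days at 0.8% → $4511000 × 0.8% × 164/365 = $16214.8822
14 June – 17 July 2034: 34 days at 1.45% → $4511000 × 1.45% × 34/365 = $6092.9397
18 July – 18 August 2034: 32 days at 0.25% → $4511000 × 0.25% × 32/365 = $988.7123
19 August – 31 December 2034: 135 days at 0.9% → $4511000 × 0.9% × 135/365 = $15016.0685
Total = $38312.6027

$38312.60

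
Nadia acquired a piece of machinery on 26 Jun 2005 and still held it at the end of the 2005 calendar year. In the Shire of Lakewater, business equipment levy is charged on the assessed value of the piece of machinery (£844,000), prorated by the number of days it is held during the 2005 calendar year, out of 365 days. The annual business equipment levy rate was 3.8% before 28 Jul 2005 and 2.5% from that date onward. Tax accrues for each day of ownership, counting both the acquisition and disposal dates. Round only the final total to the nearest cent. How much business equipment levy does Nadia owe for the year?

26 Jun – 27 Jul 2005: 32 days at 3.8% → £844,000 × 3.8% × 32/365 = £2,811.7918
28 Jul – 31 Dec 2005: 157 days at 2.5% → £844,000 × 2.5% × 157/365 = £9,075.8904
Total = £11,887.6822

£11,887.68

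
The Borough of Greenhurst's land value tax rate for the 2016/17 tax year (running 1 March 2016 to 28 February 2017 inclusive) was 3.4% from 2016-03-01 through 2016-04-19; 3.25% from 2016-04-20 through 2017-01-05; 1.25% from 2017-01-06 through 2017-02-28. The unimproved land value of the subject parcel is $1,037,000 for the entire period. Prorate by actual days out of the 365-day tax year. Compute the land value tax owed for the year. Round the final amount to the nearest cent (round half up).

2016-03-01 to 2016-04-19: 50 days at 3.4% → $1,037,000 × 3.4% × 50/365 = $4,829.8630
2016-04-20 to 2017-01-05: 261 days at 3.25% → $1,037,000 × 3.25% × 261/365 = $24,099.5959
2017-01-06 to 2017-02-28: 54 days at 1.25% → $1,037,000 × 1.25% × 54/365 = $1,917.7397
Total = $30,847.1986

$30,847.20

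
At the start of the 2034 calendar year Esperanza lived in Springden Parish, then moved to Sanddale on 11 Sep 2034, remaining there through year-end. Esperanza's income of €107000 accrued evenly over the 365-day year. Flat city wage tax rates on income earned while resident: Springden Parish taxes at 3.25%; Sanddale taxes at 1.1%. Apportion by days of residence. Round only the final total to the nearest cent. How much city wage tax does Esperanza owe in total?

€2771.59

Springden Parish, 1 Jan – 10 Sep 2034: 253 days → €107000 × 3.25% × 253/365 = €2410.4315
Sanddale, 11 Sep – 31 Dec 2034: 112 days → €107000 × 1.1% × 112/365 = €361.1616
Total = €2771.5932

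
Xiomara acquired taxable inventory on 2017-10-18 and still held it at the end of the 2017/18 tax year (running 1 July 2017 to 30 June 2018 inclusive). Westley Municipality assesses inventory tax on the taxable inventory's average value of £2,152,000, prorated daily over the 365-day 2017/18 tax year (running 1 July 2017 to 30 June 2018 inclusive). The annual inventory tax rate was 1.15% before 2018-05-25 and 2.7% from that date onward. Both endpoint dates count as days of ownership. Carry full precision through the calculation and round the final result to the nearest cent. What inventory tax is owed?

2017-10-18 to 2018-05-24: 219 days at 1.15% → £2,152,000 × 1.15% × 219/365 = £14,848.8000
2018-05-25 to 2018-06-30: 37 days at 2.7% → £2,152,000 × 2.7% × 37/365 = £5,889.9945
Total = £20,738.7945

£20,738.79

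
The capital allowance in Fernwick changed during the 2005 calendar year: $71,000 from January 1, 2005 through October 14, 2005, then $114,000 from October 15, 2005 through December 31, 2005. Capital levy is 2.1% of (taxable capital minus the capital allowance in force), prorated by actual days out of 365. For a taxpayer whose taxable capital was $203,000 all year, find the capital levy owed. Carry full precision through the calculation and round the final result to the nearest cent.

$2,579.03

January 1 – October 14, 2005: 287 days, exemption $71,000 → ($203,000 − $71,000) × 2.1% × 287/365 = $2,179.6274
October 15 – December 31, 2005: 78 days, exemption $114,000 → ($203,000 − $114,000) × 2.1% × 78/365 = $399.4027
Total = $2,579.0301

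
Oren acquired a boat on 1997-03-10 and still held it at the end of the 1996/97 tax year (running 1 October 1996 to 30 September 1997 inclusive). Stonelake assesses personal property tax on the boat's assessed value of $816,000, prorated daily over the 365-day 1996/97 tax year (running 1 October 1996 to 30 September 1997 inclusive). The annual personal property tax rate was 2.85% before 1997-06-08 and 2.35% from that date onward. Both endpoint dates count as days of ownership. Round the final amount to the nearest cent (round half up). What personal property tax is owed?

1997-03-10 to 1997-06-07: 90 days at 2.85% → $816,000 × 2.85% × 90/365 = $5,734.3562
1997-06-08 to 1997-09-30: 115 days at 2.35% → $816,000 × 2.35% × 115/365 = $6,041.7534
Total = $11,776.1096

$11,776.11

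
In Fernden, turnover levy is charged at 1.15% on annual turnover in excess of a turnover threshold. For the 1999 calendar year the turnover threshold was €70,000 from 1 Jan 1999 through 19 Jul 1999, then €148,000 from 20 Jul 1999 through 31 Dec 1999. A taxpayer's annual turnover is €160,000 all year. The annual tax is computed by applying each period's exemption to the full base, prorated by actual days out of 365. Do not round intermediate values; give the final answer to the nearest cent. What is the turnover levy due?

€629.51

1 Jan – 19 Jul 1999: 200 days, exemption €70,000 → (€160,000 − €70,000) × 1.15% × 200/365 = €567.1233
20 Jul – 31 Dec 1999: 165 days, exemption €148,000 → (€160,000 − €148,000) × 1.15% × 165/365 = €62.3836
Total = €629.5068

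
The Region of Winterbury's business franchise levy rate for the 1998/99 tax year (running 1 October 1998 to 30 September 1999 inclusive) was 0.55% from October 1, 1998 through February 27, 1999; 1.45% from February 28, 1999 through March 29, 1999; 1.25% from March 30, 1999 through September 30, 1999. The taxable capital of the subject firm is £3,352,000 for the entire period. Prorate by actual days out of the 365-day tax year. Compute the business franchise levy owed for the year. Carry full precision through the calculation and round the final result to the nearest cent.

October 1, 1998 – February 27, 1999: 150 days at 0.55% → £3,352,000 × 0.55% × 150/365 = £7,576.4384
February 28 – March 29, 1999: 30 days at 1.45% → £3,352,000 × 1.45% × 30/365 = £3,994.8493
March 30 – September 30, 1999: 185 days at 1.25% → £3,352,000 × 1.25% × 185/365 = £21,236.9863
Total = £32,808.2740

£32,808.27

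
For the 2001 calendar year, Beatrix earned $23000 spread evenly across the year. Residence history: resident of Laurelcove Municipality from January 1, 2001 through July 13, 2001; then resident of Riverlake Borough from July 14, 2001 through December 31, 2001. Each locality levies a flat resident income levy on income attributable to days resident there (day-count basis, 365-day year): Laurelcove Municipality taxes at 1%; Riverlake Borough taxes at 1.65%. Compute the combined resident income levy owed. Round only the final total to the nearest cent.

$300.04

Laurelcove Municipality, January 1 – July 13, 2001: 194 days → $23000 × 1% × 194/365 = $122.2466
Riverlake Borough, July 14 – December 31, 2001: 171 days → $23000 × 1.65% × 171/365 = $177.7932
Total = $300.0397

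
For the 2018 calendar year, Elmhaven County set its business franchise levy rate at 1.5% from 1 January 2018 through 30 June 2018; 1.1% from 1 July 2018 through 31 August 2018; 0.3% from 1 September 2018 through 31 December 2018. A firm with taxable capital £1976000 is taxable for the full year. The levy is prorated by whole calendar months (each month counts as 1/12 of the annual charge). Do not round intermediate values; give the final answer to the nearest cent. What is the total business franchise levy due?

1 January – 30 June 2018: 6 months at 1.5% → £1976000 × 1.5% × 6/12 = £14820.0000
1 July – 31 August 2018: 2 months at 1.1% → £1976000 × 1.1% × 2/12 = £3622.6667
1 September – 31 December 2018: 4 months at 0.3% → £1976000 × 0.3% × 4/12 = £1976.0000
Total = £20418.6667

£20418.67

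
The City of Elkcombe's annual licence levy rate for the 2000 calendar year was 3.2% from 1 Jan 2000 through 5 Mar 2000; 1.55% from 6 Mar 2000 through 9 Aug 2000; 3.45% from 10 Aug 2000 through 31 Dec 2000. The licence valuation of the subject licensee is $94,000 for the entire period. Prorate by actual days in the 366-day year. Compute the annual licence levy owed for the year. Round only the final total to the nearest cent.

$2,435.14

1 Jan – 5 Mar 2000: 65 days at 3.2% → $94,000 × 3.2% × 65/366 = $534.2077
6 Mar – 9 Aug 2000: 157 days at 1.55% → $94,000 × 1.55% × 157/366 = $624.9973
10 Aug – 31 Dec 2000: 144 days at 3.45% → $94,000 × 3.45% × 144/366 = $1,275.9344
Total = $2,435.1393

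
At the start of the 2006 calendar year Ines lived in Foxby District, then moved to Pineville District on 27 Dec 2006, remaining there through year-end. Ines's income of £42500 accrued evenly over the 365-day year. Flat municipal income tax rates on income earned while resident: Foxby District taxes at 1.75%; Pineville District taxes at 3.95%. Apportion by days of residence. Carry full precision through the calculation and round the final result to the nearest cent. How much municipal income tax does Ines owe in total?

Foxby District, 1 Jan – 26 Dec 2006: 360 days → £42500 × 1.75% × 360/365 = £733.5616
Pineville District, 27 Dec – 31 Dec 2006: 5 days → £42500 × 3.95% × 5/365 = £22.9966
Total = £756.5582

£756.56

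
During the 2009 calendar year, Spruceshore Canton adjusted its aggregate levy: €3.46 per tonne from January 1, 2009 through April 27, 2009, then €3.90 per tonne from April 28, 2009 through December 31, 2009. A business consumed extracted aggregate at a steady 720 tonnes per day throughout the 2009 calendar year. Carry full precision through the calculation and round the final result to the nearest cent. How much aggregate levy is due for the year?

January 1 – April 27, 2009: 117 days × 720 tonnes/day = 84,240 tonnes at €3.46/tonne → €291,470.40
April 28 – December 31, 2009: 248 days × 720 tonnes/day = 178,560 tonnes at €3.90/tonne → €696,384.00

€987,854.40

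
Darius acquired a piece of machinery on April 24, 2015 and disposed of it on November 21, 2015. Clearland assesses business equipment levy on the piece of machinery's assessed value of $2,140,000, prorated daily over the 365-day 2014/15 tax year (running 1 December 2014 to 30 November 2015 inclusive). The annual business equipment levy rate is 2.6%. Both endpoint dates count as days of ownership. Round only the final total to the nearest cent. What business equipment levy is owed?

$32,316.93

Days held (April 24 – November 21, 2015): 212 out of 365
Tax = $2,140,000 × 2.6% × 212/365 = $32,316.9315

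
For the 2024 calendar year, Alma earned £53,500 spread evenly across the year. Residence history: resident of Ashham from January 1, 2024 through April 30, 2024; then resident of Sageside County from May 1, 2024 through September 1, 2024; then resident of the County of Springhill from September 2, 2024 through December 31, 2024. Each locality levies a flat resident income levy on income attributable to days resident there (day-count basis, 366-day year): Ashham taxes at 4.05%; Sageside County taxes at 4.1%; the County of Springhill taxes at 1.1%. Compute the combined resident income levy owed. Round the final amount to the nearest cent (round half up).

£1,654.04

Ashham, January 1 – April 30, 2024: 121 days → £53,500 × 4.05% × 121/366 = £716.3299
Sageside County, May 1 – September 1, 2024: 124 days → £53,500 × 4.1% × 124/366 = £743.1530
The County of Springhill, September 2 – December 31, 2024: 121 days → £53,500 × 1.1% × 121/366 = £194.5587
Total = £1,654.0417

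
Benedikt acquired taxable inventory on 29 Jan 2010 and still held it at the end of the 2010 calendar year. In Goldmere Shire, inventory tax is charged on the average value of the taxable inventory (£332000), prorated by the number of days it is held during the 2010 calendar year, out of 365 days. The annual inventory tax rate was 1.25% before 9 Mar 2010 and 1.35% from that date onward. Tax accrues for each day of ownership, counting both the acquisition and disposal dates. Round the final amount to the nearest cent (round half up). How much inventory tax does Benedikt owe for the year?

£4102.70

29 Jan – 8 Mar 2010: 39 days at 1.25% → £332000 × 1.25% × 39/365 = £443.4247
9 Mar – 31 Dec 2010: 298 days at 1.35% → £332000 × 1.35% × 298/365 = £3659.2767
Total = £4102.7014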